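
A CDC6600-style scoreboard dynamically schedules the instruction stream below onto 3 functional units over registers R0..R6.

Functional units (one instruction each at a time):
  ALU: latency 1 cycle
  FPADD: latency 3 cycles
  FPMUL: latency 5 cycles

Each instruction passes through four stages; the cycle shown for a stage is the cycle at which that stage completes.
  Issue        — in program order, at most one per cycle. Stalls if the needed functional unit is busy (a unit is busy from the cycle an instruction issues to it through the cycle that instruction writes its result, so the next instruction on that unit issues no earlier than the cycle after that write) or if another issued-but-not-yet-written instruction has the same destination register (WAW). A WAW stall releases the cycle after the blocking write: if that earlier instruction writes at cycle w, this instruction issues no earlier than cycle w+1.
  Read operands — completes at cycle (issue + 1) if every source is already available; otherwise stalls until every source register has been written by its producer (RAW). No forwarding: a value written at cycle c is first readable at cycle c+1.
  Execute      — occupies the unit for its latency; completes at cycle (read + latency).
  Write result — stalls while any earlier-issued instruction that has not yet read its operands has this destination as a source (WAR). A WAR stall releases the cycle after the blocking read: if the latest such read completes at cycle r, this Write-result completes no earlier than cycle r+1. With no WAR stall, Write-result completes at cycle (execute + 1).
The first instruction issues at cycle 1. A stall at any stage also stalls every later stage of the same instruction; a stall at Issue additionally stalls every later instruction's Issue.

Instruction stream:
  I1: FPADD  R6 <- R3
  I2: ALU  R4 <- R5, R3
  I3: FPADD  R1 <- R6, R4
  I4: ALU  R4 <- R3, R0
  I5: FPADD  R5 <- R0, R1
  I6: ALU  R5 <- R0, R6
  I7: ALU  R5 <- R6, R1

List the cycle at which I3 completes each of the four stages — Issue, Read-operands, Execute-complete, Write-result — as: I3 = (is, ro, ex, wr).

I3 = (7, 8, 11, 12)

[I1] 1/2/5/6
[I2] 2/3/4/5
[I3] 7/8/11/12  (struct: FPADD busy until I1 writes@6)
[I4] 8/9/10/11
[I5] 13/14/17/18  (struct: FPADD busy until I3 writes@12)
[I6] 19/20/21/22  (WAW R5: wait I5 write@18)
[I7] 23/24/25/26  (struct: ALU busy until I6 writes@22)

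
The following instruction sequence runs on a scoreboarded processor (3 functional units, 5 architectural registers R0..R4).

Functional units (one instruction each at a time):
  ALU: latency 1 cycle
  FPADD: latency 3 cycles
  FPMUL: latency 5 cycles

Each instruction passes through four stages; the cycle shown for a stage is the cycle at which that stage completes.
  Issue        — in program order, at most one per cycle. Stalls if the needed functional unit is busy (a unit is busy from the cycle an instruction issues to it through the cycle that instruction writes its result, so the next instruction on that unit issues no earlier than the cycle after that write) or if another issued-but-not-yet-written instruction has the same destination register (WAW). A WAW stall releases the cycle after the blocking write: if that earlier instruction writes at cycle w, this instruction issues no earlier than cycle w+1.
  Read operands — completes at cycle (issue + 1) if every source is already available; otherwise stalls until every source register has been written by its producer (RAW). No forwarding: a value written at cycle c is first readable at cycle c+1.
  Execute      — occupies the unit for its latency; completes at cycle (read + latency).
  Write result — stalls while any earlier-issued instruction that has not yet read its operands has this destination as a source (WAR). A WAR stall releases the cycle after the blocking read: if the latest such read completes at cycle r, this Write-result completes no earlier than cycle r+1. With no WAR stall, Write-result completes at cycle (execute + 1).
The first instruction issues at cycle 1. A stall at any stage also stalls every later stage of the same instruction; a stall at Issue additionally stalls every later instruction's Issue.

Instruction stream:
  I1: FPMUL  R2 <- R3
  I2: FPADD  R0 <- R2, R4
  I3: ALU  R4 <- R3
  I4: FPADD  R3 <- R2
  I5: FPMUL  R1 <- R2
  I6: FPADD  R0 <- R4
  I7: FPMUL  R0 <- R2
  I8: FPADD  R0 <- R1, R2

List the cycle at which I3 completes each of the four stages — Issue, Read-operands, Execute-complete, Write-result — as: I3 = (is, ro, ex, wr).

I3 = (3, 4, 5, 10)

1) issue 1, read 2, done 7, write 8
2) issue 2, read 9, done 12, write 13  <RAW R2: wait I1 write@8>
3) issue 3, read 4, done 5, write 10  <WAR R4: wait I2 read@9>
4) issue 14, read 15, done 18, write 19  <struct: FPADD busy until I2 writes@13>
5) issue 15, read 16, done 21, write 22
6) issue 20, read 21, done 24, write 25  <struct: FPADD busy until I4 writes@19>
7) issue 26, read 27, done 32, write 33  <WAW R0: wait I6 write@25>
8) issue 34, read 35, done 38, write 39  <WAW R0: wait I7 write@33>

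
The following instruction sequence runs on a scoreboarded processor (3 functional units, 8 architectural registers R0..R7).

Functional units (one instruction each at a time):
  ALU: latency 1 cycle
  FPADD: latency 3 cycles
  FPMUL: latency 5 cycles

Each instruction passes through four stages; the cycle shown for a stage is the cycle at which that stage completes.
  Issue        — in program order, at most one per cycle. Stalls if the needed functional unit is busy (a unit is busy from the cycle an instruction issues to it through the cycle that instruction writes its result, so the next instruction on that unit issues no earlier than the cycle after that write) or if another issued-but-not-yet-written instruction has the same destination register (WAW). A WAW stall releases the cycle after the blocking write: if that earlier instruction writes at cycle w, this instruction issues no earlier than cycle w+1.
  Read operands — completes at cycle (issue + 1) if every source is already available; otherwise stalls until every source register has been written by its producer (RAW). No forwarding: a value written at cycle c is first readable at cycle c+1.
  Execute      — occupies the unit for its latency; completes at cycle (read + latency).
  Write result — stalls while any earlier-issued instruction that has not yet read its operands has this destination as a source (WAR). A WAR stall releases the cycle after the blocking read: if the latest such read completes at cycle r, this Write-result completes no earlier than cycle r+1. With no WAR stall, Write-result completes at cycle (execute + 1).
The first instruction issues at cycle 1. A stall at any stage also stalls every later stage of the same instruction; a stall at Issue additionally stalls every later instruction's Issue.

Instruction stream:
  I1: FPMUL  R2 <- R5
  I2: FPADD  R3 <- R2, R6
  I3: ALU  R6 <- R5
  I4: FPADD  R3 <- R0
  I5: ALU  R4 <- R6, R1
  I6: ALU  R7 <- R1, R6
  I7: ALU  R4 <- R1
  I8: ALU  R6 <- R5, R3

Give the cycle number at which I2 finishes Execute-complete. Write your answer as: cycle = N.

cycle = 12

t=1  I1 issues→FPMUL
t=2  I1 reads · I2 issues→FPADD
t=3  I3 issues→ALU
t=4  I3 reads
t=5  I3 exec-done
t=7  I1 exec-done
t=8  I1 writes R2
t=9  I2 reads
t=10  I3 writes R6
t=12  I2 exec-done
t=13  I2 writes R3
t=14  I4 issues→FPADD
t=15  I4 reads · I5 issues→ALU
t=16  I5 reads
t=17  I5 exec-done
t=18  I4 exec-done · I5 writes R4
t=19  I4 writes R3 · I6 issues→ALU
t=20  I6 reads
t=21  I6 exec-done
t=22  I6 writes R7
t=23  I7 issues→ALU
t=24  I7 reads
t=25  I7 exec-done
t=26  I7 writes R4
t=27  I8 issues→ALU
t=28  I8 reads
t=29  I8 exec-done
t=30  I8 writes R6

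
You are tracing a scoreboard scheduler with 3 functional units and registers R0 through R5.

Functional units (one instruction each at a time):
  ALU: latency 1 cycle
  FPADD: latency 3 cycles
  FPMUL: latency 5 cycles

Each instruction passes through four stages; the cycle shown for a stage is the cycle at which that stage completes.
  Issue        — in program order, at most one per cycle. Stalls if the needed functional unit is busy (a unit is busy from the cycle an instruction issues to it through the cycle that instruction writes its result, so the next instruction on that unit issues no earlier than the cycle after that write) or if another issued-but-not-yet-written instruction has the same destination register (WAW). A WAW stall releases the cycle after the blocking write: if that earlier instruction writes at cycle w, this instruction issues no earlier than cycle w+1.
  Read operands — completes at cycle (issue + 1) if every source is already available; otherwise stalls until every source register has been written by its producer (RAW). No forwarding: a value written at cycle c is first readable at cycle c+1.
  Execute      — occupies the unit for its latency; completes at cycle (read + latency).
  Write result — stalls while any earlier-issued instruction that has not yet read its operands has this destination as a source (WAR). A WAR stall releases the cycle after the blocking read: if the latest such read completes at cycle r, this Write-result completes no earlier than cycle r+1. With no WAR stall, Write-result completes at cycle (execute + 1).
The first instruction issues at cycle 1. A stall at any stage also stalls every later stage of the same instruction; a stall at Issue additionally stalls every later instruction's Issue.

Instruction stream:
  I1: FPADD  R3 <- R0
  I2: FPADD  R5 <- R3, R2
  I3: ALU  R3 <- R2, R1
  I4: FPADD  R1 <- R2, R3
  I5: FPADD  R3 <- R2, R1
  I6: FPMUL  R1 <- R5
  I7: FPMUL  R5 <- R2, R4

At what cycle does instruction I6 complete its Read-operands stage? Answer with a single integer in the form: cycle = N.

I1 -> (1, 2, 5, 6)
I2 -> (7, 8, 11, 12)  // struct: FPADD busy until I1 writes@6
I3 -> (8, 9, 10, 11)
I4 -> (13, 14, 17, 18)  // struct: FPADD busy until I2 writes@12
I5 -> (19, 20, 23, 24)  // struct: FPADD busy until I4 writes@18
I6 -> (20, 21, 26, 27)
I7 -> (28, 29, 34, 35)  // struct: FPMUL busy until I6 writes@27

cycle = 21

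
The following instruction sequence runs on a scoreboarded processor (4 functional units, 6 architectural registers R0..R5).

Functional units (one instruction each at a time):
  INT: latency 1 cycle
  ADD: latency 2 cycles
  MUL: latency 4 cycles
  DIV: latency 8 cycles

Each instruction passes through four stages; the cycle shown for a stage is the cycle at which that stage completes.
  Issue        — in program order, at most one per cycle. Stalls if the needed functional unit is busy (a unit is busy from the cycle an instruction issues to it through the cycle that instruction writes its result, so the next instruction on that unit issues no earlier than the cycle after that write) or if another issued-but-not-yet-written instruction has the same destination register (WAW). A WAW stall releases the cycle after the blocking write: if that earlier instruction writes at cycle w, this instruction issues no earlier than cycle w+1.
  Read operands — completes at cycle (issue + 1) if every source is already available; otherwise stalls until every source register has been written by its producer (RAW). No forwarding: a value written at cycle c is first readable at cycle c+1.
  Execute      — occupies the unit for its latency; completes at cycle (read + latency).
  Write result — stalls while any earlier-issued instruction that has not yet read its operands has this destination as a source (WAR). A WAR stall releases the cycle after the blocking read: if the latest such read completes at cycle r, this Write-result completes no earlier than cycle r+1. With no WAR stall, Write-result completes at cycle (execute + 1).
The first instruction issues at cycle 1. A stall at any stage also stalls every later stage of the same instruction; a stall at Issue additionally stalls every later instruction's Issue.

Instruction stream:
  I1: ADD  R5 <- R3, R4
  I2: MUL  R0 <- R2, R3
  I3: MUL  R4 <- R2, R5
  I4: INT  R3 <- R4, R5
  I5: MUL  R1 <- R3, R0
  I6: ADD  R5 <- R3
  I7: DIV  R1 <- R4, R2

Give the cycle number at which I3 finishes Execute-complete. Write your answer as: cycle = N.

I1  is:1  ro:2  ex:4  wr:5
I2  is:2  ro:3  ex:7  wr:8
I3  is:9  ro:10  ex:14  wr:15  — struct: MUL busy until I2 writes@8
I4  is:10  ro:16  ex:17  wr:18  — RAW R4: wait I3 write@15
I5  is:16  ro:19  ex:23  wr:24  — struct: MUL busy until I3 writes@15, RAW R3: wait I4 write@18
I6  is:17  ro:19  ex:21  wr:22  — RAW R3: wait I4 write@18
I7  is:25  ro:26  ex:34  wr:35  — WAW R1: wait I5 write@24

cycle = 14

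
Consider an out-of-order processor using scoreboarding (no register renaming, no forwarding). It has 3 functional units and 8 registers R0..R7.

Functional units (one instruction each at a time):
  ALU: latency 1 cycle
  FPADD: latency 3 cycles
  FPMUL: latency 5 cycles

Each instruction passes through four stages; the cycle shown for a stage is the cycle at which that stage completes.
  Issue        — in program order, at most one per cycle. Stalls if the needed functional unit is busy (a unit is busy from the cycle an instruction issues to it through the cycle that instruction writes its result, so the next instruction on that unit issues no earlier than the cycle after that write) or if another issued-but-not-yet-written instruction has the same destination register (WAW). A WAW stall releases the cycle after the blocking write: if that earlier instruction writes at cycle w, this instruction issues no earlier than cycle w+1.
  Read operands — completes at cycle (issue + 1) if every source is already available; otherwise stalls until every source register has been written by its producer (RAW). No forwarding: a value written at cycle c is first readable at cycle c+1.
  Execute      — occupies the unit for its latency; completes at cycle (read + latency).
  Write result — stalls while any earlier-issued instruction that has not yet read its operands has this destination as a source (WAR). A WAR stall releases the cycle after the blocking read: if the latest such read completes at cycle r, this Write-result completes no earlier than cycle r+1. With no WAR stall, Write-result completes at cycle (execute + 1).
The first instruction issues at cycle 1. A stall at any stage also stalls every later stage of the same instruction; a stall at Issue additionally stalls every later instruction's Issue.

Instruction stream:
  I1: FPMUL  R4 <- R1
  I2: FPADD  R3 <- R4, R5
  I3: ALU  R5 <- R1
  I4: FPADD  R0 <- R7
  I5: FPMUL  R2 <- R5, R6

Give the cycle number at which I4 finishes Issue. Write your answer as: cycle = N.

cycle = 14

I1  is:1  ro:2  ex:7  wr:8
I2  is:2  ro:9  ex:12  wr:13  — RAW R4: wait I1 write@8
I3  is:3  ro:4  ex:5  wr:10  — WAR R5: wait I2 read@9
I4  is:14  ro:15  ex:18  wr:19  — struct: FPADD busy until I2 writes@13
I5  is:15  ro:16  ex:21  wr:22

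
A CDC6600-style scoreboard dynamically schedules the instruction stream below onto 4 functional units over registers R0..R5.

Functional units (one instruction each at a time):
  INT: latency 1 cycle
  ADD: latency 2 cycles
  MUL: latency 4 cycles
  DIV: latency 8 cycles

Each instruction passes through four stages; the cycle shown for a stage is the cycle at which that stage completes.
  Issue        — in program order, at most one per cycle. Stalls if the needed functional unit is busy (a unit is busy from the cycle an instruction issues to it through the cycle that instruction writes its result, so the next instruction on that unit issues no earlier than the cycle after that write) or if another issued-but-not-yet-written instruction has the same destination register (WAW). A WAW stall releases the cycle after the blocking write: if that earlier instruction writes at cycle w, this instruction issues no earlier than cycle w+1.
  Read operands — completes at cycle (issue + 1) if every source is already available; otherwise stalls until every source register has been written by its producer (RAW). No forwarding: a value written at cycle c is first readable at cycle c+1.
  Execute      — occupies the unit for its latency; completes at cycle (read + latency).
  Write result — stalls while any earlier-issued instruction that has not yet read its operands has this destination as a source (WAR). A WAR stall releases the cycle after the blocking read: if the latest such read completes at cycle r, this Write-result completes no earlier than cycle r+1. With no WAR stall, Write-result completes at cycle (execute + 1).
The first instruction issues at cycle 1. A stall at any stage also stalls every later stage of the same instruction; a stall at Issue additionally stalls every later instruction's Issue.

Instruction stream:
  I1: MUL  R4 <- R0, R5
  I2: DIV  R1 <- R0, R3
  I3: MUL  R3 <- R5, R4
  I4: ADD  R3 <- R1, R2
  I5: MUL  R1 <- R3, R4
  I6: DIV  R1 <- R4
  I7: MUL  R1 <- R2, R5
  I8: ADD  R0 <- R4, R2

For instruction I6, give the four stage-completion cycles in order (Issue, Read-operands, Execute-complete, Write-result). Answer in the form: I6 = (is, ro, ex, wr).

c1: I1 dispatched to MUL
c2: I1 operands ready | I2 dispatched to DIV
c3: I2 operands ready
c6: I1 complete
c7: R4←I1
c8: I3 dispatched to MUL
c9: I3 operands ready
c11: I2 complete
c12: R1←I2
c13: I3 complete
c14: R3←I3
c15: I4 dispatched to ADD
c16: I4 operands ready | I5 dispatched to MUL
c18: I4 complete
c19: R3←I4
c20: I5 operands ready
c24: I5 complete
c25: R1←I5
c26: I6 dispatched to DIV
c27: I6 operands ready
c35: I6 complete
c36: R1←I6
c37: I7 dispatched to MUL
c38: I7 operands ready | I8 dispatched to ADD
c39: I8 operands ready
c41: I8 complete
c42: I7 complete | R0←I8
c43: R1←I7

I6 = (26, 27, 35, 36)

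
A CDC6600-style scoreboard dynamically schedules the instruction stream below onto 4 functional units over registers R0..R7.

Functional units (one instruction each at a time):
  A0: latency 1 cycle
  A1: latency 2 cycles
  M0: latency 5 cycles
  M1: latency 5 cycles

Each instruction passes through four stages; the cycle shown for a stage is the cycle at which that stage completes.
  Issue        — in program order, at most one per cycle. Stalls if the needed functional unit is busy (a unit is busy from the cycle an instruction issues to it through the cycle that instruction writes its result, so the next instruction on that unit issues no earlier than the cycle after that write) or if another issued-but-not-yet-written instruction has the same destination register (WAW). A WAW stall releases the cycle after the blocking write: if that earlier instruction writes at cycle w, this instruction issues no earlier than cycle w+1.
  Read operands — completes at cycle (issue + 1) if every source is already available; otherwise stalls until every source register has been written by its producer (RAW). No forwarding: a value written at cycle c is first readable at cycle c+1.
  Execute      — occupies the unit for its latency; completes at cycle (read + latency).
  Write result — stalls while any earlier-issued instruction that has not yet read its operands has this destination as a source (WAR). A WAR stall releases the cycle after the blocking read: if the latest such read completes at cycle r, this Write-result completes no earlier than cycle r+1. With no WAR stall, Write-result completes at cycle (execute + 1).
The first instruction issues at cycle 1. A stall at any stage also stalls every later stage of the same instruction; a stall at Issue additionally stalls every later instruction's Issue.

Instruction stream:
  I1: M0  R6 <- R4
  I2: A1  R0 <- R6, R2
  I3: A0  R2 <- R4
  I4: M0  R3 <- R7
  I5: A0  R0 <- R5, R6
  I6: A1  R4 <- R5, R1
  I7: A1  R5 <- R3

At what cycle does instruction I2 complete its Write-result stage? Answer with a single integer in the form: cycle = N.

cycle = 12

I1 -> (1, 2, 7, 8)
I2 -> (2, 9, 11, 12)  // RAW R6: wait I1 write@8
I3 -> (3, 4, 5, 10)  // WAR R2: wait I2 read@9
I4 -> (9, 10, 15, 16)  // struct: M0 busy until I1 writes@8
I5 -> (13, 14, 15, 16)  // WAW R0: wait I2 write@12
I6 -> (14, 15, 17, 18)
I7 -> (19, 20, 22, 23)  // struct: A1 busy until I6 writes@18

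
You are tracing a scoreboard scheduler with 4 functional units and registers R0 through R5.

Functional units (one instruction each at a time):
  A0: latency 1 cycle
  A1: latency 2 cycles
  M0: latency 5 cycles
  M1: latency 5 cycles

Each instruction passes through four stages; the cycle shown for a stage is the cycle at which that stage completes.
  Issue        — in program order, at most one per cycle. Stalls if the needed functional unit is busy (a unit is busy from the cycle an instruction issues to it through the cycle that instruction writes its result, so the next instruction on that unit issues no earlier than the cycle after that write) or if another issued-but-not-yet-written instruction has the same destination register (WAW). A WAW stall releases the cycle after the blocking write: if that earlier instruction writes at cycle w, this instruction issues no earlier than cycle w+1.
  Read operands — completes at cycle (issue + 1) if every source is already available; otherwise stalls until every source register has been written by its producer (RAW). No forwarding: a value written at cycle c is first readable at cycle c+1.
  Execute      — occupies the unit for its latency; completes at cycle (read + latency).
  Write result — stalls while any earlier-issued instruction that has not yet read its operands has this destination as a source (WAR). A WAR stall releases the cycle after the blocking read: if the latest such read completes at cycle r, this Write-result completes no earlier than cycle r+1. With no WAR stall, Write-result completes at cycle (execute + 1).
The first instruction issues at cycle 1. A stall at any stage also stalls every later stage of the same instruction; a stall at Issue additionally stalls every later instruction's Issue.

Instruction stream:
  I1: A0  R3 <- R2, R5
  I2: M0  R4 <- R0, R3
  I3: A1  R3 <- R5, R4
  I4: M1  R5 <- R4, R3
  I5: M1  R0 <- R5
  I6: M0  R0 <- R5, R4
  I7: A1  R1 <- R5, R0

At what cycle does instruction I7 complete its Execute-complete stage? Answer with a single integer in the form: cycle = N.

cycle = 41

1) issue 1, read 2, done 3, write 4
2) issue 2, read 5, done 10, write 11  <RAW R3: wait I1 write@4>
3) issue 5, read 12, done 14, write 15  <WAW R3: wait I1 write@4 / RAW R4: wait I2 write@11>
4) issue 6, read 16, done 21, write 22  <RAW R3: wait I3 write@15>
5) issue 23, read 24, done 29, write 30  <struct: M1 busy until I4 writes@22>
6) issue 31, read 32, done 37, write 38  <WAW R0: wait I5 write@30>
7) issue 32, read 39, done 41, write 42  <RAW R0: wait I6 write@38>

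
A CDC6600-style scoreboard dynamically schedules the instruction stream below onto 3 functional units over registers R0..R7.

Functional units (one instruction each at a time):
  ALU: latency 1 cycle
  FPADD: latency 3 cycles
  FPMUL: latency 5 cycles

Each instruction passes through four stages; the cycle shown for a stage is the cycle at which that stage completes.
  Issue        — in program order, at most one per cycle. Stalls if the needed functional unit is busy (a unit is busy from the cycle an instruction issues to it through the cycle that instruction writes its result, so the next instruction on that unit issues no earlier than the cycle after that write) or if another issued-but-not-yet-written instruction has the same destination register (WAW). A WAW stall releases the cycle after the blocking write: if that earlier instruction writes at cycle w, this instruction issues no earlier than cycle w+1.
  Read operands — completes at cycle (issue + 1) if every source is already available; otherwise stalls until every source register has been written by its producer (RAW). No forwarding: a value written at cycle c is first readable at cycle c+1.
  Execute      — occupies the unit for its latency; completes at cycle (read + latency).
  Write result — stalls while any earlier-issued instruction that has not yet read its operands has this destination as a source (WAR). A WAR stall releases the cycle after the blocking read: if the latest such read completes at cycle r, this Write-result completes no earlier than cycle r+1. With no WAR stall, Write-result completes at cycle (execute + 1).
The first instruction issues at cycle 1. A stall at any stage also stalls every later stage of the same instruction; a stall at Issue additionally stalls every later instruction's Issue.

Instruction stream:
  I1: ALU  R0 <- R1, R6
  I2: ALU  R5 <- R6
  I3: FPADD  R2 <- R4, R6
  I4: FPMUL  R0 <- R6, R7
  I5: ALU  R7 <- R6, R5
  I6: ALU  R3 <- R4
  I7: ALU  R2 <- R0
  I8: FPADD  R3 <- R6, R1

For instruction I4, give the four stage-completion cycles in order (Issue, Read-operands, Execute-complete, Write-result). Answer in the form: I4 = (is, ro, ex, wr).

I4 = (7, 8, 13, 14)

I1 -> (1, 2, 3, 4)
I2 -> (5, 6, 7, 8)  // struct: ALU busy until I1 writes@4
I3 -> (6, 7, 10, 11)
I4 -> (7, 8, 13, 14)
I5 -> (9, 10, 11, 12)  // struct: ALU busy until I2 writes@8
I6 -> (13, 14, 15, 16)  // struct: ALU busy until I5 writes@12
I7 -> (17, 18, 19, 20)  // struct: ALU busy until I6 writes@16
I8 -> (18, 19, 22, 23)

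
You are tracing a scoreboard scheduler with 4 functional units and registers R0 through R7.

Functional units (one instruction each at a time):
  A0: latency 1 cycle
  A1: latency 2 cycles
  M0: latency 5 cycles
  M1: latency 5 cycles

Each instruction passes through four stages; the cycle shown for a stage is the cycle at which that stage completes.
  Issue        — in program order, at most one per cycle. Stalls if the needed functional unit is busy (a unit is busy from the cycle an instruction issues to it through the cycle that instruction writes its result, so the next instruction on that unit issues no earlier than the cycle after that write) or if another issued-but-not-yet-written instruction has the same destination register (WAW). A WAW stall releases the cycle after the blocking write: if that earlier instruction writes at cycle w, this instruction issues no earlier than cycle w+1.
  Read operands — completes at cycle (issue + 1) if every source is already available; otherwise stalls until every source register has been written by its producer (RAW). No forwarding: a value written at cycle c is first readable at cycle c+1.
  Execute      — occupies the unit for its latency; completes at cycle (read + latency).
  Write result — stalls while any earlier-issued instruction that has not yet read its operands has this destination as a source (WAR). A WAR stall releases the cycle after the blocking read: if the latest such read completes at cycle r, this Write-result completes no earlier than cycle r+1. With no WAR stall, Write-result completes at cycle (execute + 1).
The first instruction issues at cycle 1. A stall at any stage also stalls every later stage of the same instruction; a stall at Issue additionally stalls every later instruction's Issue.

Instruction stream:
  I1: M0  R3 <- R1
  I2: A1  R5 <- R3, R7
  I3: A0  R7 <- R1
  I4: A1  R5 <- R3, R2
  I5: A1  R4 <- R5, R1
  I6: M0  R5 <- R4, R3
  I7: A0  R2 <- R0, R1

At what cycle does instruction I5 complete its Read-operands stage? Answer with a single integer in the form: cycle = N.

I1: IS=1 RO=2 EX=7 WR=8
I2: IS=2 RO=9 EX=11 WR=12  [RAW R3: wait I1 write@8]
I3: IS=3 RO=4 EX=5 WR=10  [WAR R7: wait I2 read@9]
I4: IS=13 RO=14 EX=16 WR=17  [struct: A1 busy until I2 writes@12]
I5: IS=18 RO=19 EX=21 WR=22  [struct: A1 busy until I4 writes@17]
I6: IS=19 RO=23 EX=28 WR=29  [RAW R4: wait I5 write@22]
I7: IS=20 RO=21 EX=22 WR=23

cycle = 19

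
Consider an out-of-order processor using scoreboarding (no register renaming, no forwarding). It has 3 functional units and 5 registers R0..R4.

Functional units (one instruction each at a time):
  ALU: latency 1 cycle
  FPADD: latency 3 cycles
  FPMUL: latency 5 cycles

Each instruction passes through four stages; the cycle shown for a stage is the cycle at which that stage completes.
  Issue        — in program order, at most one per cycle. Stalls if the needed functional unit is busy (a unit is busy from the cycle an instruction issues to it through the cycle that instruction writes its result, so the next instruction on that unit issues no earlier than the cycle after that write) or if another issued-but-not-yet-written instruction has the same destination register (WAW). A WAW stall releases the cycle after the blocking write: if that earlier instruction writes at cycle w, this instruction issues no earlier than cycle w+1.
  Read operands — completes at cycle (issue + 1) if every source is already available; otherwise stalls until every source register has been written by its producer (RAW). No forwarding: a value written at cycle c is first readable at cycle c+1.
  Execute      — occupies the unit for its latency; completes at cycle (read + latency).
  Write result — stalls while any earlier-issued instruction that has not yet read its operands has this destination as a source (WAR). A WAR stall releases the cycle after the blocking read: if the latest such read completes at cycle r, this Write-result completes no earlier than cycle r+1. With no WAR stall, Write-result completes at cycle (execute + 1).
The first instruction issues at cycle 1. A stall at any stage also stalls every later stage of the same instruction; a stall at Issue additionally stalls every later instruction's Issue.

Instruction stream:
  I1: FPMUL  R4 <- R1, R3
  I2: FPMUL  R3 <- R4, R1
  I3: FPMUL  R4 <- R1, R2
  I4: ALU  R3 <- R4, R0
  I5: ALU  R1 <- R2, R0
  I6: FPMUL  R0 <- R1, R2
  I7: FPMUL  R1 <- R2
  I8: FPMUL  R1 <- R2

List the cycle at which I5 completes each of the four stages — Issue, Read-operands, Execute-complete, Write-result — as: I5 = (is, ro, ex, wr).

I5 = (28, 29, 30, 31)

I1  is:1  ro:2  ex:7  wr:8
I2  is:9  ro:10  ex:15  wr:16  — struct: FPMUL busy until I1 writes@8
I3  is:17  ro:18  ex:23  wr:24  — struct: FPMUL busy until I2 writes@16
I4  is:18  ro:25  ex:26  wr:27  — RAW R4: wait I3 write@24
I5  is:28  ro:29  ex:30  wr:31  — struct: ALU busy until I4 writes@27
I6  is:29  ro:32  ex:37  wr:38  — RAW R1: wait I5 write@31
I7  is:39  ro:40  ex:45  wr:46  — struct: FPMUL busy until I6 writes@38
I8  is:47  ro:48  ex:53  wr:54  — struct: FPMUL busy until I7 writes@46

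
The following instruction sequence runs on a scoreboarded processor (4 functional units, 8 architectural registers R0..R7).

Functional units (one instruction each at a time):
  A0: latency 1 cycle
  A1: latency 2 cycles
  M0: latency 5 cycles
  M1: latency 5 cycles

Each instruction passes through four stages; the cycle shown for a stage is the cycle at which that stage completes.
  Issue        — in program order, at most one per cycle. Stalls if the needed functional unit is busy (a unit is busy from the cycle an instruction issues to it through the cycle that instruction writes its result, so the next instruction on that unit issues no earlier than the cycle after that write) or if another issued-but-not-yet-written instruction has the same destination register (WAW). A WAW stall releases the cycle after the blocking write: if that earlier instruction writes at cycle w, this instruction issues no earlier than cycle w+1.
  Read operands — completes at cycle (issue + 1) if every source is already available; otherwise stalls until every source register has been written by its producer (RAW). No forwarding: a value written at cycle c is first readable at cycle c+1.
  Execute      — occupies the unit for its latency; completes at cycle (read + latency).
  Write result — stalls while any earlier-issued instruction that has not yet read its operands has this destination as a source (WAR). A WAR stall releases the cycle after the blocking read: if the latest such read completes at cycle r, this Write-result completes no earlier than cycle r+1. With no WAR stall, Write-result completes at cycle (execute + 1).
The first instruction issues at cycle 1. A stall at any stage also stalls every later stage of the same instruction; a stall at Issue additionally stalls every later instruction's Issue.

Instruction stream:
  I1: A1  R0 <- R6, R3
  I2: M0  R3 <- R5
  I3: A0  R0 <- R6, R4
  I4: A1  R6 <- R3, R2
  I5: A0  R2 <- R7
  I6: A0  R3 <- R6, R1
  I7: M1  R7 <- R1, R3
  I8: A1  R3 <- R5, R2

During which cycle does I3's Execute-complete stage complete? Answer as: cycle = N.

cycle = 8

I1: IS=1 RO=2 EX=4 WR=5
I2: IS=2 RO=3 EX=8 WR=9
I3: IS=6 RO=7 EX=8 WR=9  [WAW R0: wait I1 write@5]
I4: IS=7 RO=10 EX=12 WR=13  [RAW R3: wait I2 write@9]
I5: IS=10 RO=11 EX=12 WR=13  [struct: A0 busy until I3 writes@9]
I6: IS=14 RO=15 EX=16 WR=17  [struct: A0 busy until I5 writes@13]
I7: IS=15 RO=18 EX=23 WR=24  [RAW R3: wait I6 write@17]
I8: IS=18 RO=19 EX=21 WR=22  [WAW R3: wait I6 write@17]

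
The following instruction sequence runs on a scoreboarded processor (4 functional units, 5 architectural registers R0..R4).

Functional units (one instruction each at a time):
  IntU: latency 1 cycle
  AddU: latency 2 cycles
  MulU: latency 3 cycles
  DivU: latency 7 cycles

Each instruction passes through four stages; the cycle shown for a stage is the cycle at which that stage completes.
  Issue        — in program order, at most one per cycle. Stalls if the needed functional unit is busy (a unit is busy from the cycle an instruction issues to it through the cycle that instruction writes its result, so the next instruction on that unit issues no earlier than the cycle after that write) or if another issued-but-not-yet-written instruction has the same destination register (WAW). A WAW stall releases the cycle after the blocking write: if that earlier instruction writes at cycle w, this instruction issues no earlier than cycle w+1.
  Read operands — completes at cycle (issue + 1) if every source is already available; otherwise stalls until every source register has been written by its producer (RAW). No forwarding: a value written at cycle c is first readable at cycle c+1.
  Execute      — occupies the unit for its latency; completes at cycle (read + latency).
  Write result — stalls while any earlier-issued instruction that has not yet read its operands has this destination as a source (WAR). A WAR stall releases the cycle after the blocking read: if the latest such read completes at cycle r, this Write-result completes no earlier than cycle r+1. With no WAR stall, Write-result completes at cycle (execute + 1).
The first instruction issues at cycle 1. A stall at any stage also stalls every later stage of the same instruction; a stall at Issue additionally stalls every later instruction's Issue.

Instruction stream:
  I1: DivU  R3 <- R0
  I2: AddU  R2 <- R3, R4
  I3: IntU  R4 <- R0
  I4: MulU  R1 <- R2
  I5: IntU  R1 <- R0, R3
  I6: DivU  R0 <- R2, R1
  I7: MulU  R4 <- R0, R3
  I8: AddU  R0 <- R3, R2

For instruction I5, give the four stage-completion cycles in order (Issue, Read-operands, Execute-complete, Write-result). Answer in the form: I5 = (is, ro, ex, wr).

[I1] 1/2/9/10
[I2] 2/11/13/14  (RAW R3: wait I1 write@10)
[I3] 3/4/5/12  (WAR R4: wait I2 read@11)
[I4] 4/15/18/19  (RAW R2: wait I2 write@14)
[I5] 20/21/22/23  (WAW R1: wait I4 write@19)
[I6] 21/24/31/32  (RAW R1: wait I5 write@23)
[I7] 22/33/36/37  (RAW R0: wait I6 write@32)
[I8] 33/34/36/37  (WAW R0: wait I6 write@32)

I5 = (20, 21, 22, 23)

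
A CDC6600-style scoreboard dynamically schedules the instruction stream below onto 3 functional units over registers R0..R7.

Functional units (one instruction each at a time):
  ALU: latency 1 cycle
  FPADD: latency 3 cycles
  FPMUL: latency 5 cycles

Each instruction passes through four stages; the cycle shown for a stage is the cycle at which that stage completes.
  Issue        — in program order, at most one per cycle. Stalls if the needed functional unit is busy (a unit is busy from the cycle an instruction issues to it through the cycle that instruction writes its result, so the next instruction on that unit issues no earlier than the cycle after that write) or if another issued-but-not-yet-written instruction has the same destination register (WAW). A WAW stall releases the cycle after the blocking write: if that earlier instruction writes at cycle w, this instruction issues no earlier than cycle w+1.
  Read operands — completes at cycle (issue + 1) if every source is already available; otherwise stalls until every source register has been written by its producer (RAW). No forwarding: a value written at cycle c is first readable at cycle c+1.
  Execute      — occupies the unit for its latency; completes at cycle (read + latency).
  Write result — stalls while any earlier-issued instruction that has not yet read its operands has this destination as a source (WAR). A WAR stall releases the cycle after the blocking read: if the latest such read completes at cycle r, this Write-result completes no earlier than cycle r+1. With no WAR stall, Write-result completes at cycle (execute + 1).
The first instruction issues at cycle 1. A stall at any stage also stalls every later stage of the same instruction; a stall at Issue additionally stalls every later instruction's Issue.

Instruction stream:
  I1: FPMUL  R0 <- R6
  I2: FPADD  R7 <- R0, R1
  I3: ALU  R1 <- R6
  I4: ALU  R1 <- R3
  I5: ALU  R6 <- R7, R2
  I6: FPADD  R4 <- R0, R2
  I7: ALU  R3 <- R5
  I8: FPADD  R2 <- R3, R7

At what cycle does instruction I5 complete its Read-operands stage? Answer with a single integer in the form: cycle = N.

cycle = 16

  I1 | 1 | 2 | 7 | 8
  I2 | 2 | 9 | 12 | 13   RAW R0: wait I1 write@8
  I3 | 3 | 4 | 5 | 10   WAR R1: wait I2 read@9
  I4 | 11 | 12 | 13 | 14   struct: ALU busy until I3 writes@10
  I5 | 15 | 16 | 17 | 18   struct: ALU busy until I4 writes@14
  I6 | 16 | 17 | 20 | 21
  I7 | 19 | 20 | 21 | 22   struct: ALU busy until I5 writes@18
  I8 | 22 | 23 | 26 | 27   struct: FPADD busy until I6 writes@21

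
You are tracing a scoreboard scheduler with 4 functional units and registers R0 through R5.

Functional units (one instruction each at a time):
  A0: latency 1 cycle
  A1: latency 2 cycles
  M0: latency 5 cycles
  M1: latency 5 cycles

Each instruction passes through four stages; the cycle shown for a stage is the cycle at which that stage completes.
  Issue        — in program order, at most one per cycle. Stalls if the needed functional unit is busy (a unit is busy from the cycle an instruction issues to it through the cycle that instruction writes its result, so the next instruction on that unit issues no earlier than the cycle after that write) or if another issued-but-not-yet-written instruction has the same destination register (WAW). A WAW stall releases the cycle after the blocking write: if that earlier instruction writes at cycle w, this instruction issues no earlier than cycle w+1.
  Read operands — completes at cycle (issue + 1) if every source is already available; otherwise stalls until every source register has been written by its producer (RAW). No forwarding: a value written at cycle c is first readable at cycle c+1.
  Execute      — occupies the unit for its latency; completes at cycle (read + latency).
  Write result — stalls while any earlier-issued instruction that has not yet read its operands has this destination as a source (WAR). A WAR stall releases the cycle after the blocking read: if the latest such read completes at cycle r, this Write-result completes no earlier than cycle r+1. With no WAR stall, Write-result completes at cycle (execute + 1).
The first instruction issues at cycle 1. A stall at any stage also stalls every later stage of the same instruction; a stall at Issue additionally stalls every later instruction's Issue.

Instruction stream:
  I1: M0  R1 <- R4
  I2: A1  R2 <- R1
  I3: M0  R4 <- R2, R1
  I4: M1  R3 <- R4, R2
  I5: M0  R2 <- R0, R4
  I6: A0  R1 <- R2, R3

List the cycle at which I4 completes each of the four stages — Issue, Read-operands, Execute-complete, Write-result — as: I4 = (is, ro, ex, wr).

I4 = (10, 20, 25, 26)

t=1  I1→M0
t=2  I1 RO | I2→A1
t=7  I1 EX
t=8  I1 WR R1
t=9  I2 RO | I3→M0
t=10  I4→M1
t=11  I2 EX
t=12  I2 WR R2
t=13  I3 RO
t=18  I3 EX
t=19  I3 WR R4
t=20  I4 RO | I5→M0
t=21  I5 RO | I6→A0
t=25  I4 EX
t=26  I4 WR R3 | I5 EX
t=27  I5 WR R2
t=28  I6 RO
t=29  I6 EX
t=30  I6 WR R1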